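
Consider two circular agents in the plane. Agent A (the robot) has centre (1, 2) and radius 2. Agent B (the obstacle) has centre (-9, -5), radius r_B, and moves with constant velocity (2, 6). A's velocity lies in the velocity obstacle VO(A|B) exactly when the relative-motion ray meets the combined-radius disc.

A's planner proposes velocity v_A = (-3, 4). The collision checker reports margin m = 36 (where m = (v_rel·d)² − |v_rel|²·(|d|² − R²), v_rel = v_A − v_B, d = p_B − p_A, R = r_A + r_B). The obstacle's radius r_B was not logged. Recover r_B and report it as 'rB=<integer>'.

m = 36
d = (-10, -7);  v_rel = (-5, -2),  |v_rel|² = 29
v_rel×d = (-5)·(-7) − (-2)·(-10) = 15
since m = R²·29 − 15²:  R² = (225 + 36) / 29 = 9
R = √9 = 3  ⇒  r_B = 3 − 2 = 1

rB=1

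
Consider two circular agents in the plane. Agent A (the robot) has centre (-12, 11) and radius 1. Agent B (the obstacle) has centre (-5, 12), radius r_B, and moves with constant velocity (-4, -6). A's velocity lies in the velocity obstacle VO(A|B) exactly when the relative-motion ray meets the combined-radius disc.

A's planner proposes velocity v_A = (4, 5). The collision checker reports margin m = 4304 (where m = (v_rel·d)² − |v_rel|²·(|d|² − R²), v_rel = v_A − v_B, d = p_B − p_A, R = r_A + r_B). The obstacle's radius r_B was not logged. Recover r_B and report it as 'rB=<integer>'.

m = 4304
d = (7, 1);  v_rel = (8, 11),  |v_rel|² = 185
v_rel×d = (8)·(1) − (11)·(7) = -69
since m = R²·185 − (-69)²:  R² = (4761 + 4304) / 185 = 49
R = √49 = 7  ⇒  r_B = 7 − 1 = 6

rB=6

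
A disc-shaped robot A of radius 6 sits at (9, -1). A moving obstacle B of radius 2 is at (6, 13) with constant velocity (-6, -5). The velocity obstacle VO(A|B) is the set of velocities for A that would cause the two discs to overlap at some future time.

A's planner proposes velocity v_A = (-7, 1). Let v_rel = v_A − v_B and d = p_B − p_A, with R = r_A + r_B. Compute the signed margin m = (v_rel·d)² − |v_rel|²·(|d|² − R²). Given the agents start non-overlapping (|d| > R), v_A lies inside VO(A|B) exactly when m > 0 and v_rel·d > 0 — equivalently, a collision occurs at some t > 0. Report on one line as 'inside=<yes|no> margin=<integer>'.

d = (-3, 14),  |d|² = 205;  R = 6+2 = 8,  c = 205−8² = 141
v_rel = (-1, 6),  |v_rel|² = 37;  v_rel·d = (-1)·(-3) + (6)·(14) = 87
37·t² − 174·t + 141 = 0  ⇒  m = 87² − 37·141 = 2352
m = 2352 > 0,  v_rel·d = 87 > 0  ⇒  inside

inside=yes margin=2352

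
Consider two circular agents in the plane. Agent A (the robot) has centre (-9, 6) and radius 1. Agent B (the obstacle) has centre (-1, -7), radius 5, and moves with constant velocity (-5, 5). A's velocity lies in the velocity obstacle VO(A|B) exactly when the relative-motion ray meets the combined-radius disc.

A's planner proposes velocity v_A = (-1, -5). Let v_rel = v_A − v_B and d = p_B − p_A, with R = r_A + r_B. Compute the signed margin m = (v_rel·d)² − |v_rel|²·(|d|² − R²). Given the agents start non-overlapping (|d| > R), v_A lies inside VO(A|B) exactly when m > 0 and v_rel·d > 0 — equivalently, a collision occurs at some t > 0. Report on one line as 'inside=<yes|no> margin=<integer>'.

d = (8, -13),  |d|² = 233;  R = 1+5 = 6,  c = 233−6² = 197
v_rel = (4, -10),  |v_rel|² = 116;  v_rel·d = (4)·(8) + (-10)·(-13) = 162
116·t² − 324·t + 197 = 0  ⇒  m = 162² − 116·197 = 3392
m = 3392 > 0,  v_rel·d = 162 > 0  ⇒  inside

inside=yes margin=3392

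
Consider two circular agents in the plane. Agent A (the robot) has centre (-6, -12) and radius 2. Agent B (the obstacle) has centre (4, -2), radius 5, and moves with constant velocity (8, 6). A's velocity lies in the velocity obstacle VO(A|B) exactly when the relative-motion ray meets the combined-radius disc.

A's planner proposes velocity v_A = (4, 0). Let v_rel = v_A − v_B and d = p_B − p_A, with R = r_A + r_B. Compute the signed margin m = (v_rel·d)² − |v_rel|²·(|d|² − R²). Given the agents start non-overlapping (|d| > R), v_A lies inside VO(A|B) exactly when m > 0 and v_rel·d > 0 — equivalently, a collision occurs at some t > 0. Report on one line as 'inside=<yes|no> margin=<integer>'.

d = (10, 10),  |d|² = 200;  R = 2+5 = 7,  c = 200−7² = 151
v_rel = (-4, -6),  |v_rel|² = 52;  v_rel·d = (-4)·(10) + (-6)·(10) = -100
52·t² + 200·t + 151 = 0  ⇒  m = (-100)² − 52·151 = 2148
m = 2148 > 0,  v_rel·d = -100 < 0  ⇒  outside

inside=no margin=2148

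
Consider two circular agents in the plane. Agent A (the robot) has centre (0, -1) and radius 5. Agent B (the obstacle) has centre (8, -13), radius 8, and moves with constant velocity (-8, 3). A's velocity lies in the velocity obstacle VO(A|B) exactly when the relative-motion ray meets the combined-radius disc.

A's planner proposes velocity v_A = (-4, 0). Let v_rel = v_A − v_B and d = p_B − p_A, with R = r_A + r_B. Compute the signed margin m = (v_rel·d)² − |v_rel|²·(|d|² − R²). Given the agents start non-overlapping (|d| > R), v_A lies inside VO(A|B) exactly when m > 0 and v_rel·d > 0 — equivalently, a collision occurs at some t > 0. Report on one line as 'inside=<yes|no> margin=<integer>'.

d = (8, -12),  |d|² = 208;  R = 5+8 = 13,  c = 208−13² = 39
v_rel = (4, -3),  |v_rel|² = 25;  v_rel·d = (4)·(8) + (-3)·(-12) = 68
25·t² − 136·t + 39 = 0  ⇒  m = 68² − 25·39 = 3649
m = 3649 > 0,  v_rel·d = 68 > 0  ⇒  inside

inside=yes margin=3649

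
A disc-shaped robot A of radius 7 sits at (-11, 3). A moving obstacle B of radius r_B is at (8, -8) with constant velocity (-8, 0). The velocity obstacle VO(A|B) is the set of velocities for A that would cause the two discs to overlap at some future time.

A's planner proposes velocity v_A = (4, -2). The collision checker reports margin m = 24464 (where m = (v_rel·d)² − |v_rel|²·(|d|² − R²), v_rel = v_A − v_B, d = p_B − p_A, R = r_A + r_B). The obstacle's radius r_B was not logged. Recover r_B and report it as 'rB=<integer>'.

m = 24464
d = (19, -11);  v_rel = (12, -2),  |v_rel|² = 148
v_rel×d = (12)·(-11) − (-2)·(19) = -94
since m = R²·148 − (-94)²:  R² = (8836 + 24464) / 148 = 225
R = √225 = 15  ⇒  r_B = 15 − 7 = 8

rB=8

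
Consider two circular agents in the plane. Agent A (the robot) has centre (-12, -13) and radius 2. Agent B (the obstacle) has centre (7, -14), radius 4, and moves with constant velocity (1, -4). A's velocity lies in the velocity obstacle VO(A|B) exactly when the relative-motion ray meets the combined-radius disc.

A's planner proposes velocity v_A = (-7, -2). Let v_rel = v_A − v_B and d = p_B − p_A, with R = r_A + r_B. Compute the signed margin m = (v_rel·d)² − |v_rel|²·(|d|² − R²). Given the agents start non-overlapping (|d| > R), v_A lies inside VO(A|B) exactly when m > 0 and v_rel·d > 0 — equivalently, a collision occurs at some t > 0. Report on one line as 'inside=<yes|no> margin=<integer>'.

d = (19, -1),  |d|² = 362;  R = 2+4 = 6,  c = 362−6² = 326
v_rel = (-8, 2),  |v_rel|² = 68;  v_rel·d = (-8)·(19) + (2)·(-1) = -154
68·t² + 308·t + 326 = 0  ⇒  m = (-154)² − 68·326 = 1548
m = 1548 > 0,  v_rel·d = -154 < 0  ⇒  outside

inside=no margin=1548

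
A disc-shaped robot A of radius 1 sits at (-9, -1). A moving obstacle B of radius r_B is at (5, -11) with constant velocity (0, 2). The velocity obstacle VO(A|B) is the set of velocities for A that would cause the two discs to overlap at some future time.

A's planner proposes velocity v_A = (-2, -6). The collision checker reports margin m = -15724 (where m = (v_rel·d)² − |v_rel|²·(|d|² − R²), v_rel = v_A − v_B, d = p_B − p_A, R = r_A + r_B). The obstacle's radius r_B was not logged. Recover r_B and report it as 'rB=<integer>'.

m = -15724
d = (14, -10);  v_rel = (-2, -8),  |v_rel|² = 68
v_rel×d = (-2)·(-10) − (-8)·(14) = 132
since m = R²·68 − 132²:  R² = (17424 + -15724) / 68 = 25
R = √25 = 5  ⇒  r_B = 5 − 1 = 4

rB=4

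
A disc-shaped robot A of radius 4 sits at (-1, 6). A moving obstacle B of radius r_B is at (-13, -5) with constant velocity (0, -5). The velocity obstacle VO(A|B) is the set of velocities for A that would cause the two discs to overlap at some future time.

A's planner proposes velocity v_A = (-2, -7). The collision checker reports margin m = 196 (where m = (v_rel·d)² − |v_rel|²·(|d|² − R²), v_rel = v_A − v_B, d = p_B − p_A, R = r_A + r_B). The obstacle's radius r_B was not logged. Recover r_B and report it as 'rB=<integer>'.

m = 196
d = (-12, -11);  v_rel = (-2, -2),  |v_rel|² = 8
v_rel×d = (-2)·(-11) − (-2)·(-12) = -2
since m = R²·8 − (-2)²:  R² = (4 + 196) / 8 = 25
R = √25 = 5  ⇒  r_B = 5 − 4 = 1

rB=1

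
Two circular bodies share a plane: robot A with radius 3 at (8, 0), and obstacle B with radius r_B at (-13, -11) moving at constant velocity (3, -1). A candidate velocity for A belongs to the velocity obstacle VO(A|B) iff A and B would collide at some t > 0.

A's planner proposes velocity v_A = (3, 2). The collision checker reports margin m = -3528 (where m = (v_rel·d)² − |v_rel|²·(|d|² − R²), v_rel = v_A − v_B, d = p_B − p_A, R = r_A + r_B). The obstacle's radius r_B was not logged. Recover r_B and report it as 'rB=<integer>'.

m = -3528
d = (-21, -11);  v_rel = (0, 3),  |v_rel|² = 9
v_rel×d = (0)·(-11) − (3)·(-21) = 63
since m = R²·9 − 63²:  R² = (3969 + -3528) / 9 = 49
R = √49 = 7  ⇒  r_B = 7 − 3 = 4

rB=4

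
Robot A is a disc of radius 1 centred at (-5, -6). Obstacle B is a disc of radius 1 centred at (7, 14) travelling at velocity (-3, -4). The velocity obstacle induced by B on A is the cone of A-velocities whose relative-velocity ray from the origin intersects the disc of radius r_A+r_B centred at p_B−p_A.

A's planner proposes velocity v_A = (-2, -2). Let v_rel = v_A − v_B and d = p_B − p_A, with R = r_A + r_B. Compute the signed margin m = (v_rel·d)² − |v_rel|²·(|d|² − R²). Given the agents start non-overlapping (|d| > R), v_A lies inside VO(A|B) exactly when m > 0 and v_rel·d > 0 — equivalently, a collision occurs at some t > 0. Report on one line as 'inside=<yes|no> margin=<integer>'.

d = (12, 20),  |d|² = 544;  R = 1+1 = 2,  c = 544−2² = 540
v_rel = (1, 2),  |v_rel|² = 5;  v_rel·d = (1)·(12) + (2)·(20) = 52
5·t² − 104·t + 540 = 0  ⇒  m = 52² − 5·540 = 4
m = 4 > 0,  v_rel·d = 52 > 0  ⇒  inside

inside=yes margin=4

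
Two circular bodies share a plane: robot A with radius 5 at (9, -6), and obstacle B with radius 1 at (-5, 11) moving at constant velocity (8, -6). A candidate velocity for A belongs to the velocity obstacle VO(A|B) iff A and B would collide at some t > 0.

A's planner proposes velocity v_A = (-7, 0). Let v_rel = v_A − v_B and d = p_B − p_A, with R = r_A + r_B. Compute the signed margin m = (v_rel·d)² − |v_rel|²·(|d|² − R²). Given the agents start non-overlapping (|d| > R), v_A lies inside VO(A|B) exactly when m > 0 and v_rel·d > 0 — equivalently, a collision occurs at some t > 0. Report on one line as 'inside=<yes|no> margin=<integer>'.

d = (-14, 17),  |d|² = 485;  R = 5+1 = 6,  c = 485−6² = 449
v_rel = (-15, 6),  |v_rel|² = 261;  v_rel·d = (-15)·(-14) + (6)·(17) = 312
261·t² − 624·t + 449 = 0  ⇒  m = 312² − 261·449 = -19845
m = -19845 < 0,  v_rel·d = 312 > 0  ⇒  outside

inside=no margin=-19845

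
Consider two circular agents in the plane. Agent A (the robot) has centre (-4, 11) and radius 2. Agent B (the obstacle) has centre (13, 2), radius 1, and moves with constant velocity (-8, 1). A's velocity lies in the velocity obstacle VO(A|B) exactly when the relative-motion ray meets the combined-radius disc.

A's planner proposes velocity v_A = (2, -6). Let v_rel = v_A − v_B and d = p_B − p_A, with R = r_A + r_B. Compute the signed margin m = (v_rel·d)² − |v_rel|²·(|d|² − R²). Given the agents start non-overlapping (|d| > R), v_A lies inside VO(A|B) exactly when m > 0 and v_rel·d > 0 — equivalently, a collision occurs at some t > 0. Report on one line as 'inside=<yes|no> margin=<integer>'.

d = (17, -9),  |d|² = 370;  R = 2+1 = 3,  c = 370−3² = 361
v_rel = (10, -7),  |v_rel|² = 149;  v_rel·d = (10)·(17) + (-7)·(-9) = 233
149·t² − 466·t + 361 = 0  ⇒  m = 233² − 149·361 = 500
m = 500 > 0,  v_rel·d = 233 > 0  ⇒  inside

inside=yes margin=500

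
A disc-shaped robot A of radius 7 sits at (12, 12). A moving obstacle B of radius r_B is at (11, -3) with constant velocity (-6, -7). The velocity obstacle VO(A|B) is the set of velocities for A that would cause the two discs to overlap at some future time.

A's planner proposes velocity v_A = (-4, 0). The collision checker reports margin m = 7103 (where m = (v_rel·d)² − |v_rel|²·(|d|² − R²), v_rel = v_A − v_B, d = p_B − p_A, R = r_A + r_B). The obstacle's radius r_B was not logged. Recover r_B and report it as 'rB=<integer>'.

m = 7103
d = (-1, -15);  v_rel = (2, 7),  |v_rel|² = 53
v_rel×d = (2)·(-15) − (7)·(-1) = -23
since m = R²·53 − (-23)²:  R² = (529 + 7103) / 53 = 144
R = √144 = 12  ⇒  r_B = 12 − 7 = 5

rB=5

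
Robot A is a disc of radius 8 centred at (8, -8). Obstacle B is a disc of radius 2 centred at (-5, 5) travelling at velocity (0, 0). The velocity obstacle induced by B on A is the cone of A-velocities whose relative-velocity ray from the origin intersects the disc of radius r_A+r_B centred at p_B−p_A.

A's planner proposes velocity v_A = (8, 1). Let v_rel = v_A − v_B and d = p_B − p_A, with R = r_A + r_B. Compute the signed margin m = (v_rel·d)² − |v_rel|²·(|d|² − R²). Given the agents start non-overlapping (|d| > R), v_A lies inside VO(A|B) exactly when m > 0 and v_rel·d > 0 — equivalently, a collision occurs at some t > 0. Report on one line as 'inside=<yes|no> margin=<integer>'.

d = (-13, 13),  |d|² = 338;  R = 8+2 = 10,  c = 338−10² = 238
v_rel = (8, 1),  |v_rel|² = 65;  v_rel·d = (8)·(-13) + (1)·(13) = -91
65·t² + 182·t + 238 = 0  ⇒  m = (-91)² − 65·238 = -7189
m = -7189 < 0,  v_rel·d = -91 < 0  ⇒  outside

inside=no margin=-7189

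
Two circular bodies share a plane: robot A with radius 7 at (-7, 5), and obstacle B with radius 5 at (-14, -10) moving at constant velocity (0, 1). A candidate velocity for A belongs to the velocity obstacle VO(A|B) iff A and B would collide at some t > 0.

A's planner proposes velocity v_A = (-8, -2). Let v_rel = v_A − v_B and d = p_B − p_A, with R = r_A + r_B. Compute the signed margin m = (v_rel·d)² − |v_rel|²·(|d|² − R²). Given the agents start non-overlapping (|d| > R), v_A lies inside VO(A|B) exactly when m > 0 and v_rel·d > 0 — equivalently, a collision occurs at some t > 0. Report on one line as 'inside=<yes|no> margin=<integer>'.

d = (-7, -15),  |d|² = 274;  R = 7+5 = 12,  c = 274−12² = 130
v_rel = (-8, -3),  |v_rel|² = 73;  v_rel·d = (-8)·(-7) + (-3)·(-15) = 101
73·t² − 202·t + 130 = 0  ⇒  m = 101² − 73·130 = 711
m = 711 > 0,  v_rel·d = 101 > 0  ⇒  inside

inside=yes margin=711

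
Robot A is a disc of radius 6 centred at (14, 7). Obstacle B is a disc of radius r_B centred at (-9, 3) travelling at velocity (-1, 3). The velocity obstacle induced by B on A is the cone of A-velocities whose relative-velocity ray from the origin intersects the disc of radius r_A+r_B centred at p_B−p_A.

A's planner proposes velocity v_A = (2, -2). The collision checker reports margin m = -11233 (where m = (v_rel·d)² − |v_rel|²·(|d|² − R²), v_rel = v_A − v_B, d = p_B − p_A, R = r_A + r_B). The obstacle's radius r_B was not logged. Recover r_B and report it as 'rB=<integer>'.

m = -11233
d = (-23, -4);  v_rel = (3, -5),  |v_rel|² = 34
v_rel×d = (3)·(-4) − (-5)·(-23) = -127
since m = R²·34 − (-127)²:  R² = (16129 + -11233) / 34 = 144
R = √144 = 12  ⇒  r_B = 12 − 6 = 6

rB=6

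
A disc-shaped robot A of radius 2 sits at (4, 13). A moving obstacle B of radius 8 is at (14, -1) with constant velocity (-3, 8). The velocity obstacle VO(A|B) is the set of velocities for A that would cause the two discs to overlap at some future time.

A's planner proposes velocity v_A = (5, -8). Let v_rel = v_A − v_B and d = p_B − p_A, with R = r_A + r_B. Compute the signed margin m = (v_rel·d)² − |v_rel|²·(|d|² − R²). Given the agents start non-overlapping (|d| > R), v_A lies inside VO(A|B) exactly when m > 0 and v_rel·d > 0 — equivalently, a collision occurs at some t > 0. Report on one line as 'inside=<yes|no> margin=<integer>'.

d = (10, -14),  |d|² = 296;  R = 2+8 = 10,  c = 296−10² = 196
v_rel = (8, -16),  |v_rel|² = 320;  v_rel·d = (8)·(10) + (-16)·(-14) = 304
320·t² − 608·t + 196 = 0  ⇒  m = 304² − 320·196 = 29696
m = 29696 > 0,  v_rel·d = 304 > 0  ⇒  inside

inside=yes margin=29696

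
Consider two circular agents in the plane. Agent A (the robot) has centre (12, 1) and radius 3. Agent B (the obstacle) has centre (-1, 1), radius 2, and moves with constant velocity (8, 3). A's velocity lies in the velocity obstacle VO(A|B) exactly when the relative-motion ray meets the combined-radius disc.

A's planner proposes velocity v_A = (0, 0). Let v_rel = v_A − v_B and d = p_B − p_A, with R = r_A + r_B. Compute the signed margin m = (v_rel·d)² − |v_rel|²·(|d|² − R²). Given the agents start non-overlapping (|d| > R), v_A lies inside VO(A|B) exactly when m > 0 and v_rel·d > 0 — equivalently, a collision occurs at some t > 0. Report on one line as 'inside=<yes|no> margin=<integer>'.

d = (-13, 0),  |d|² = 169;  R = 3+2 = 5,  c = 169−5² = 144
v_rel = (-8, -3),  |v_rel|² = 73;  v_rel·d = (-8)·(-13) + (-3)·(0) = 104
73·t² − 208·t + 144 = 0  ⇒  m = 104² − 73·144 = 304
m = 304 > 0,  v_rel·d = 104 > 0  ⇒  inside

inside=yes margin=304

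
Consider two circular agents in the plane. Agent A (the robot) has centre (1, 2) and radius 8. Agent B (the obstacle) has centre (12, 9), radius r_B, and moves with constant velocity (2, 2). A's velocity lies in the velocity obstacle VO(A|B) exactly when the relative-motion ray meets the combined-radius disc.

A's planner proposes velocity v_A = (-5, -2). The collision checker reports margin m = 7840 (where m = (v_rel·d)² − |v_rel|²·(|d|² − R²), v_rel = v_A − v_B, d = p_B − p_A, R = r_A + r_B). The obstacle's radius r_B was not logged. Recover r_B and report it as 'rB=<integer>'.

m = 7840
d = (11, 7);  v_rel = (-7, -4),  |v_rel|² = 65
v_rel×d = (-7)·(7) − (-4)·(11) = -5
since m = R²·65 − (-5)²:  R² = (25 + 7840) / 65 = 121
R = √121 = 11  ⇒  r_B = 11 − 8 = 3

rB=3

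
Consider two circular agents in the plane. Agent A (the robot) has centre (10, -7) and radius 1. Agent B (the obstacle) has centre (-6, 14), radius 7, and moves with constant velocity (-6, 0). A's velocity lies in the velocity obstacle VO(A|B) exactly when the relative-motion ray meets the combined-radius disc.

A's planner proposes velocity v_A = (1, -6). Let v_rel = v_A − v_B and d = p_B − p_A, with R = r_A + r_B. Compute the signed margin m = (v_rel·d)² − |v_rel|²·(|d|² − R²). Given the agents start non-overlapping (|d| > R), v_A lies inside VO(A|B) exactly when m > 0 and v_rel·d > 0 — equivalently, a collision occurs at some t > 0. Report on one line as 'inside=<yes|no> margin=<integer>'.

d = (-16, 21),  |d|² = 697;  R = 1+7 = 8,  c = 697−8² = 633
v_rel = (7, -6),  |v_rel|² = 85;  v_rel·d = (7)·(-16) + (-6)·(21) = -238
85·t² + 476·t + 633 = 0  ⇒  m = (-238)² − 85·633 = 2839
m = 2839 > 0,  v_rel·d = -238 < 0  ⇒  outside

inside=no margin=2839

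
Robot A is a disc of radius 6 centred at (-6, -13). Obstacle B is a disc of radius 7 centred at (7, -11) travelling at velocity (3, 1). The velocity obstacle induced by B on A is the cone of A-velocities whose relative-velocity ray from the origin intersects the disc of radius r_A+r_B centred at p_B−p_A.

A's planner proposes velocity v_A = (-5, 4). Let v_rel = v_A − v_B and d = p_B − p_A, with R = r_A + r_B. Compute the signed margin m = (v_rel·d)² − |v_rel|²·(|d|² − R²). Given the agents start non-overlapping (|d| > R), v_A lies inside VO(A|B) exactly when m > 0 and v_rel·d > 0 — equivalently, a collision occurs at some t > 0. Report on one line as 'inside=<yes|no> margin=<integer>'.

d = (13, 2),  |d|² = 173;  R = 6+7 = 13,  c = 173−13² = 4
v_rel = (-8, 3),  |v_rel|² = 73;  v_rel·d = (-8)·(13) + (3)·(2) = -98
73·t² + 196·t + 4 = 0  ⇒  m = (-98)² − 73·4 = 9312
m = 9312 > 0,  v_rel·d = -98 < 0  ⇒  outside

inside=no margin=9312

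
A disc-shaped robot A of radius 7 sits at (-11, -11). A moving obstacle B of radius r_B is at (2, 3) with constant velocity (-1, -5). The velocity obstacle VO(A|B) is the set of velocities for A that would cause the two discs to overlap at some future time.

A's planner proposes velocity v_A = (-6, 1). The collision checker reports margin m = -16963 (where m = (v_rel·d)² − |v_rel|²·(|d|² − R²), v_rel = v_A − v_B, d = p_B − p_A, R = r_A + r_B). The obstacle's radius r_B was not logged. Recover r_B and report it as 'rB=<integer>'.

m = -16963
d = (13, 14);  v_rel = (-5, 6),  |v_rel|² = 61
v_rel×d = (-5)·(14) − (6)·(13) = -148
since m = R²·61 − (-148)²:  R² = (21904 + -16963) / 61 = 81
R = √81 = 9  ⇒  r_B = 9 − 7 = 2

rB=2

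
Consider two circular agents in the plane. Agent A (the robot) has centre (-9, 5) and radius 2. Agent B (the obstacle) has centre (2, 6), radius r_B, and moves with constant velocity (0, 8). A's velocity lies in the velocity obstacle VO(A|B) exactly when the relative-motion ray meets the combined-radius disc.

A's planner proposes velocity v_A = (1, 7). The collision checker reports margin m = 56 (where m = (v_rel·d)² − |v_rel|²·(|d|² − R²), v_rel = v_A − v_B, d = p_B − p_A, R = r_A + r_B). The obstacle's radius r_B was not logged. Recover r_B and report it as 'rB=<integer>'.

m = 56
d = (11, 1);  v_rel = (1, -1),  |v_rel|² = 2
v_rel×d = (1)·(1) − (-1)·(11) = 12
since m = R²·2 − 12²:  R² = (144 + 56) / 2 = 100
R = √100 = 10  ⇒  r_B = 10 − 2 = 8

rB=8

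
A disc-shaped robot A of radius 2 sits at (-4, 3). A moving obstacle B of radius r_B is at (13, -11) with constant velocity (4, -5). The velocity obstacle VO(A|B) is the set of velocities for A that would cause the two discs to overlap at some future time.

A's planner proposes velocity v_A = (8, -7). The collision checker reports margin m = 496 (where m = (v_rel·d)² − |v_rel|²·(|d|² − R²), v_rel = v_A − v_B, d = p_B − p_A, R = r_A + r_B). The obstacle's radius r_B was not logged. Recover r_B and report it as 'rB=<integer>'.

m = 496
d = (17, -14);  v_rel = (4, -2),  |v_rel|² = 20
v_rel×d = (4)·(-14) − (-2)·(17) = -22
since m = R²·20 − (-22)²:  R² = (484 + 496) / 20 = 49
R = √49 = 7  ⇒  r_B = 7 − 2 = 5

rB=5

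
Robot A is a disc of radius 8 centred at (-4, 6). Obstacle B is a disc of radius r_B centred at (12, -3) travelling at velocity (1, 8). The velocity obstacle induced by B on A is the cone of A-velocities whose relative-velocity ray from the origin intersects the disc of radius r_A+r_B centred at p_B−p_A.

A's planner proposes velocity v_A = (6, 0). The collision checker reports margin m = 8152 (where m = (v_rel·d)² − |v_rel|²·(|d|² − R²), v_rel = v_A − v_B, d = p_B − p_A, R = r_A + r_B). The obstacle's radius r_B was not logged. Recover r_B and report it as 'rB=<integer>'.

m = 8152
d = (16, -9);  v_rel = (5, -8),  |v_rel|² = 89
v_rel×d = (5)·(-9) − (-8)·(16) = 83
since m = R²·89 − 83²:  R² = (6889 + 8152) / 89 = 169
R = √169 = 13  ⇒  r_B = 13 − 8 = 5

rB=5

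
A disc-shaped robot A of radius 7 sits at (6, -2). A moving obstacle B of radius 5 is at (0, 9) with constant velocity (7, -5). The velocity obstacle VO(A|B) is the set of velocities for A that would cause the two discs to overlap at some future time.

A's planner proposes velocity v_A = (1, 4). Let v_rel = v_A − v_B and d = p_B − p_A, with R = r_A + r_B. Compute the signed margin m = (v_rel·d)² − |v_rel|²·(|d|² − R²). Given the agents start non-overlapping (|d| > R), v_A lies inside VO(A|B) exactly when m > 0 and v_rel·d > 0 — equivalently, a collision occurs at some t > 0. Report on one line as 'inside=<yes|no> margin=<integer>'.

d = (-6, 11),  |d|² = 157;  R = 7+5 = 12,  c = 157−12² = 13
v_rel = (-6, 9),  |v_rel|² = 117;  v_rel·d = (-6)·(-6) + (9)·(11) = 135
117·t² − 270·t + 13 = 0  ⇒  m = 135² − 117·13 = 16704
m = 16704 > 0,  v_rel·d = 135 > 0  ⇒  inside

inside=yes margin=16704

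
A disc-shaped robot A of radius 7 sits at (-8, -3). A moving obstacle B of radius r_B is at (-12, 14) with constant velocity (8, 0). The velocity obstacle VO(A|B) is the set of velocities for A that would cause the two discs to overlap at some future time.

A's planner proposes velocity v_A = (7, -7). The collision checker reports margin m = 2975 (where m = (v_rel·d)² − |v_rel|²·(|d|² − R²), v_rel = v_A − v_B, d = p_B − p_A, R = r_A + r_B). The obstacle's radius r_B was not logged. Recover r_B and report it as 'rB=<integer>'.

m = 2975
d = (-4, 17);  v_rel = (-1, -7),  |v_rel|² = 50
v_rel×d = (-1)·(17) − (-7)·(-4) = -45
since m = R²·50 − (-45)²:  R² = (2025 + 2975) / 50 = 100
R = √100 = 10  ⇒  r_B = 10 − 7 = 3

rB=3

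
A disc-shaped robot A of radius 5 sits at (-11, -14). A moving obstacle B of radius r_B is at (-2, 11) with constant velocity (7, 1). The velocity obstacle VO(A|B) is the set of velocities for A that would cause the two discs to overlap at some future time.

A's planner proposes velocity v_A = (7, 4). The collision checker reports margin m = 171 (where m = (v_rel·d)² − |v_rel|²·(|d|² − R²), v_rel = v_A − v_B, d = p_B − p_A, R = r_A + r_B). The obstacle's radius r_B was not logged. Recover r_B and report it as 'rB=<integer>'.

m = 171
d = (9, 25);  v_rel = (0, 3),  |v_rel|² = 9
v_rel×d = (0)·(25) − (3)·(9) = -27
since m = R²·9 − (-27)²:  R² = (729 + 171) / 9 = 100
R = √100 = 10  ⇒  r_B = 10 − 5 = 5

rB=5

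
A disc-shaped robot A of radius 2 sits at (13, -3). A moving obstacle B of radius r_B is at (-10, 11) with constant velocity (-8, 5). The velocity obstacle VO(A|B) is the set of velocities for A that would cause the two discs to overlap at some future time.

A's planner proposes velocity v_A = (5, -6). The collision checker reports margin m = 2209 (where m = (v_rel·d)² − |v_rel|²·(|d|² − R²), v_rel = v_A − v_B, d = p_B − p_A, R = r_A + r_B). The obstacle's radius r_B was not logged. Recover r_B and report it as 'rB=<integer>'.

m = 2209
d = (-23, 14);  v_rel = (13, -11),  |v_rel|² = 290
v_rel×d = (13)·(14) − (-11)·(-23) = -71
since m = R²·290 − (-71)²:  R² = (5041 + 2209) / 290 = 25
R = √25 = 5  ⇒  r_B = 5 − 2 = 3

rB=3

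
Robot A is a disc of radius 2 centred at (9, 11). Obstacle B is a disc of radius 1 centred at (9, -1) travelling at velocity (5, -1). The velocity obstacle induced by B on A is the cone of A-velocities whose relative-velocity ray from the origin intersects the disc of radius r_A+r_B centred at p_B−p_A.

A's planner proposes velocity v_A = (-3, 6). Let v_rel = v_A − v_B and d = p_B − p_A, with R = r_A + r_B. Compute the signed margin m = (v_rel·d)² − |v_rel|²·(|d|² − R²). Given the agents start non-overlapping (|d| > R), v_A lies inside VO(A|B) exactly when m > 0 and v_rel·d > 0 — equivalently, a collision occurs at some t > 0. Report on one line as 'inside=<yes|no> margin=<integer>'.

d = (0, -12),  |d|² = 144;  R = 2+1 = 3,  c = 144−3² = 135
v_rel = (-8, 7),  |v_rel|² = 113;  v_rel·d = (-8)·(0) + (7)·(-12) = -84
113·t² + 168·t + 135 = 0  ⇒  m = (-84)² − 113·135 = -8199
m = -8199 < 0,  v_rel·d = -84 < 0  ⇒  outside

inside=no margin=-8199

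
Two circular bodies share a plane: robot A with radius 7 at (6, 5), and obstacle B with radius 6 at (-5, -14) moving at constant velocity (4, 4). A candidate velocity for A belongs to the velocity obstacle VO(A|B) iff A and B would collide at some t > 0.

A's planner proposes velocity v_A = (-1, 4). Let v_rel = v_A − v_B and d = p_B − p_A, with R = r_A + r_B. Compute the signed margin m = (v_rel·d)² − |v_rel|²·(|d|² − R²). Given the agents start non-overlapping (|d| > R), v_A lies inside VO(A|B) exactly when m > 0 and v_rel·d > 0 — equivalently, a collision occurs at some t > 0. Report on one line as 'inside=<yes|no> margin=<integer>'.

d = (-11, -19),  |d|² = 482;  R = 7+6 = 13,  c = 482−13² = 313
v_rel = (-5, 0),  |v_rel|² = 25;  v_rel·d = (-5)·(-11) + (0)·(-19) = 55
25·t² − 110·t + 313 = 0  ⇒  m = 55² − 25·313 = -4800
m = -4800 < 0,  v_rel·d = 55 > 0  ⇒  outside

inside=no margin=-4800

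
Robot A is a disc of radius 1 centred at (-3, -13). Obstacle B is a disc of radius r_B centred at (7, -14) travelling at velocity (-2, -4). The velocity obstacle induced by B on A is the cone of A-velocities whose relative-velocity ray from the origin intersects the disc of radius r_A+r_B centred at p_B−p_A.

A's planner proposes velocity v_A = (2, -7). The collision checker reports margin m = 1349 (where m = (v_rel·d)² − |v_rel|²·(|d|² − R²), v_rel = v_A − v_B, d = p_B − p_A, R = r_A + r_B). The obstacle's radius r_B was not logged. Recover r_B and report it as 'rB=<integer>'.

m = 1349
d = (10, -1);  v_rel = (4, -3),  |v_rel|² = 25
v_rel×d = (4)·(-1) − (-3)·(10) = 26
since m = R²·25 − 26²:  R² = (676 + 1349) / 25 = 81
R = √81 = 9  ⇒  r_B = 9 − 1 = 8

rB=8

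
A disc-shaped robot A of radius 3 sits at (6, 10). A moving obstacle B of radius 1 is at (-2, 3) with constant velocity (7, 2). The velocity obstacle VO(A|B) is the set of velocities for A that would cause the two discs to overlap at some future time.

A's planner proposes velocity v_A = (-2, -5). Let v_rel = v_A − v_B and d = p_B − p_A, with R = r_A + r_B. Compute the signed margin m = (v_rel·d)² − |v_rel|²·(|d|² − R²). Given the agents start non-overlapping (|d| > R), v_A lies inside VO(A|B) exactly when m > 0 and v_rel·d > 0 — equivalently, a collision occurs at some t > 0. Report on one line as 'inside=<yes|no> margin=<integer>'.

d = (-8, -7),  |d|² = 113;  R = 3+1 = 4,  c = 113−4² = 97
v_rel = (-9, -7),  |v_rel|² = 130;  v_rel·d = (-9)·(-8) + (-7)·(-7) = 121
130·t² − 242·t + 97 = 0  ⇒  m = 121² − 130·97 = 2031
m = 2031 > 0,  v_rel·d = 121 > 0  ⇒  inside

inside=yes margin=2031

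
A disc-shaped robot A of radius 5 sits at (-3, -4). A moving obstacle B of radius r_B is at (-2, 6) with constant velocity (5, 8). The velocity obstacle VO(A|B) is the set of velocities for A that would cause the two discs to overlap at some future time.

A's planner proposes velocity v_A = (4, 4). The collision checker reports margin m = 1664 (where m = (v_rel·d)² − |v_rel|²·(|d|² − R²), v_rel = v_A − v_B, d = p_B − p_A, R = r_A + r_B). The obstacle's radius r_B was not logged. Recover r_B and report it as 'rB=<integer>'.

m = 1664
d = (1, 10);  v_rel = (-1, -4),  |v_rel|² = 17
v_rel×d = (-1)·(10) − (-4)·(1) = -6
since m = R²·17 − (-6)²:  R² = (36 + 1664) / 17 = 100
R = √100 = 10  ⇒  r_B = 10 − 5 = 5

rB=5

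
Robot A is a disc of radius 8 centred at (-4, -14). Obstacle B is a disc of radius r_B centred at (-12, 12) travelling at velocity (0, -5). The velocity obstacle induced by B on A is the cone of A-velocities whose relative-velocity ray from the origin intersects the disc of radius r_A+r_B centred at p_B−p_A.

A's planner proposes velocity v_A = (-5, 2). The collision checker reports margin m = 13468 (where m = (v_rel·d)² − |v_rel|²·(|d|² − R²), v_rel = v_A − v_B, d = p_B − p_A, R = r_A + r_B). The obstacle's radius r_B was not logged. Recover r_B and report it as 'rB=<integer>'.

m = 13468
d = (-8, 26);  v_rel = (-5, 7),  |v_rel|² = 74
v_rel×d = (-5)·(26) − (7)·(-8) = -74
since m = R²·74 − (-74)²:  R² = (5476 + 13468) / 74 = 256
R = √256 = 16  ⇒  r_B = 16 − 8 = 8

rB=8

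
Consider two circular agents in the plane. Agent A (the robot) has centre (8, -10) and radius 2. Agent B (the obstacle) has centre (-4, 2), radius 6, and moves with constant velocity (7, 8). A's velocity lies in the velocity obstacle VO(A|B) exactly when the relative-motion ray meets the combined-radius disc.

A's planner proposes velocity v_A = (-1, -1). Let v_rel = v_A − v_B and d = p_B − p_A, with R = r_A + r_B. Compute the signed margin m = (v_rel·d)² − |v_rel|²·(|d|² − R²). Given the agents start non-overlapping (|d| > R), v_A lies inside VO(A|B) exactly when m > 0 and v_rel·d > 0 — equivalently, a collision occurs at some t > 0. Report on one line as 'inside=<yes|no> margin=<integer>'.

d = (-12, 12),  |d|² = 288;  R = 2+6 = 8,  c = 288−8² = 224
v_rel = (-8, -9),  |v_rel|² = 145;  v_rel·d = (-8)·(-12) + (-9)·(12) = -12
145·t² + 24·t + 224 = 0  ⇒  m = (-12)² − 145·224 = -32336
m = -32336 < 0,  v_rel·d = -12 < 0  ⇒  outside

inside=no margin=-32336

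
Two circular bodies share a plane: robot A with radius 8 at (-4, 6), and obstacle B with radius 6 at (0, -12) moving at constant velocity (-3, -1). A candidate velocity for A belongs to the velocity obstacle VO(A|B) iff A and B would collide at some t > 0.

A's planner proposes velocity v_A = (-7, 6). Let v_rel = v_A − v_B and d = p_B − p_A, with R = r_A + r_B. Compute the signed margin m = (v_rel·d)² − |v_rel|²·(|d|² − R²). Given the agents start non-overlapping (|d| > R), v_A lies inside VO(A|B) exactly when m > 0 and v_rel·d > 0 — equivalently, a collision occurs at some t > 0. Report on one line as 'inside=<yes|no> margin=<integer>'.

d = (4, -18),  |d|² = 340;  R = 8+6 = 14,  c = 340−14² = 144
v_rel = (-4, 7),  |v_rel|² = 65;  v_rel·d = (-4)·(4) + (7)·(-18) = -142
65·t² + 284·t + 144 = 0  ⇒  m = (-142)² − 65·144 = 10804
m = 10804 > 0,  v_rel·d = -142 < 0  ⇒  outside

inside=no margin=10804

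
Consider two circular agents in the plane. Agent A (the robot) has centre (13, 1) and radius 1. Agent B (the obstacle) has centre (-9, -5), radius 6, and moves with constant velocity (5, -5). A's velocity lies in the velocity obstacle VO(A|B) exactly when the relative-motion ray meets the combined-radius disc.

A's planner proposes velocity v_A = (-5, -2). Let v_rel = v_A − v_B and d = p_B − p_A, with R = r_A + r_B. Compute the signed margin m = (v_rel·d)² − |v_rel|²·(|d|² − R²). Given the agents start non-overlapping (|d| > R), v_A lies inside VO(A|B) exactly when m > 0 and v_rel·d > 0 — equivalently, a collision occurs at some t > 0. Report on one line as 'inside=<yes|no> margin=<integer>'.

d = (-22, -6),  |d|² = 520;  R = 1+6 = 7,  c = 520−7² = 471
v_rel = (-10, 3),  |v_rel|² = 109;  v_rel·d = (-10)·(-22) + (3)·(-6) = 202
109·t² − 404·t + 471 = 0  ⇒  m = 202² − 109·471 = -10535
m = -10535 < 0,  v_rel·d = 202 > 0  ⇒  outside

inside=no margin=-10535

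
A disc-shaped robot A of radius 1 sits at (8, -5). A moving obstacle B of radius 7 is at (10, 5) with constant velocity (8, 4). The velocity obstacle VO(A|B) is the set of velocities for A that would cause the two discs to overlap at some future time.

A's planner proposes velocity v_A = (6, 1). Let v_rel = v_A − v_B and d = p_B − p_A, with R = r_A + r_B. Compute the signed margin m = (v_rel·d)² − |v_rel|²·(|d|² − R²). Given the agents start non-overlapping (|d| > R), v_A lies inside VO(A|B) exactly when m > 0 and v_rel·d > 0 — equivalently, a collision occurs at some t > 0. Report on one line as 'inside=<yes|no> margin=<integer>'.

d = (2, 10),  |d|² = 104;  R = 1+7 = 8,  c = 104−8² = 40
v_rel = (-2, -3),  |v_rel|² = 13;  v_rel·d = (-2)·(2) + (-3)·(10) = -34
13·t² + 68·t + 40 = 0  ⇒  m = (-34)² − 13·40 = 636
m = 636 > 0,  v_rel·d = -34 < 0  ⇒  outside

inside=no margin=636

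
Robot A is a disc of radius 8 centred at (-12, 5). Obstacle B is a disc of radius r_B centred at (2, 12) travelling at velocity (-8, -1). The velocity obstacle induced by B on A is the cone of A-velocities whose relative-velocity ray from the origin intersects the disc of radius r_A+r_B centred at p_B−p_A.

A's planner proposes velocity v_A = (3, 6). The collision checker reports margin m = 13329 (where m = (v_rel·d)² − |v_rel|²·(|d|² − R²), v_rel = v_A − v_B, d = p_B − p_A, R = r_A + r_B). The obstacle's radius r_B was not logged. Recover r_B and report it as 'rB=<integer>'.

m = 13329
d = (14, 7);  v_rel = (11, 7),  |v_rel|² = 170
v_rel×d = (11)·(7) − (7)·(14) = -21
since m = R²·170 − (-21)²:  R² = (441 + 13329) / 170 = 81
R = √81 = 9  ⇒  r_B = 9 − 8 = 1

rB=1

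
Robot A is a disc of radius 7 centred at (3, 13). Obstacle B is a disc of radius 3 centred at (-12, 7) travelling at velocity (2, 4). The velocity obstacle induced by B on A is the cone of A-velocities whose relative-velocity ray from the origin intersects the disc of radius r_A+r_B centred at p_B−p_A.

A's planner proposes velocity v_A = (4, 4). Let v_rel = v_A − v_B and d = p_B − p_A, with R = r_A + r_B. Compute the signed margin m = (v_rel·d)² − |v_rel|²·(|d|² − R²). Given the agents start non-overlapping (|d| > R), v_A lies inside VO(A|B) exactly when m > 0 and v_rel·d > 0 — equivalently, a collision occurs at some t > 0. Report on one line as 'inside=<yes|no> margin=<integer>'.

d = (-15, -6),  |d|² = 261;  R = 7+3 = 10,  c = 261−10² = 161
v_rel = (2, 0),  |v_rel|² = 4;  v_rel·d = (2)·(-15) + (0)·(-6) = -30
4·t² + 60·t + 161 = 0  ⇒  m = (-30)² − 4·161 = 256
m = 256 > 0,  v_rel·d = -30 < 0  ⇒  outside

inside=no margin=256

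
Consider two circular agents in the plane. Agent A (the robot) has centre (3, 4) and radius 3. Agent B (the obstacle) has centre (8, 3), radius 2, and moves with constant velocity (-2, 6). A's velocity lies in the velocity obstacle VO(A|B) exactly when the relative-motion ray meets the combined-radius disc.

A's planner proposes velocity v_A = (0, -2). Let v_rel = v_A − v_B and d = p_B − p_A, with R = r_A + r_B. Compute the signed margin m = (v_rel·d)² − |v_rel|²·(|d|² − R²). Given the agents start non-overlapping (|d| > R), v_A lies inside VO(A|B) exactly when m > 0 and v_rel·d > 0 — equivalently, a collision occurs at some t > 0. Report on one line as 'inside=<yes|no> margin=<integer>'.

d = (5, -1),  |d|² = 26;  R = 3+2 = 5,  c = 26−5² = 1
v_rel = (2, -8),  |v_rel|² = 68;  v_rel·d = (2)·(5) + (-8)·(-1) = 18
68·t² − 36·t + 1 = 0  ⇒  m = 18² − 68·1 = 256
m = 256 > 0,  v_rel·d = 18 > 0  ⇒  inside

inside=yes margin=256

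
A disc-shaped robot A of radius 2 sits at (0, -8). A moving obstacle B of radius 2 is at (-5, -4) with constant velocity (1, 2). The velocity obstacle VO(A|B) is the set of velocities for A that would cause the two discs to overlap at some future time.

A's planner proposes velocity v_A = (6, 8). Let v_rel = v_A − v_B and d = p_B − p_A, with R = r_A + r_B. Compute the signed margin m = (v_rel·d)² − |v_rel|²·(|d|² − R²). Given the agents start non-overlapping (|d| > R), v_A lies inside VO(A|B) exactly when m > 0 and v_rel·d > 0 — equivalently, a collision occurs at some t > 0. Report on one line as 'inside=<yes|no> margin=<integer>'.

d = (-5, 4),  |d|² = 41;  R = 2+2 = 4,  c = 41−4² = 25
v_rel = (5, 6),  |v_rel|² = 61;  v_rel·d = (5)·(-5) + (6)·(4) = -1
61·t² + 2·t + 25 = 0  ⇒  m = (-1)² − 61·25 = -1524
m = -1524 < 0,  v_rel·d = -1 < 0  ⇒  outside

inside=no margin=-1524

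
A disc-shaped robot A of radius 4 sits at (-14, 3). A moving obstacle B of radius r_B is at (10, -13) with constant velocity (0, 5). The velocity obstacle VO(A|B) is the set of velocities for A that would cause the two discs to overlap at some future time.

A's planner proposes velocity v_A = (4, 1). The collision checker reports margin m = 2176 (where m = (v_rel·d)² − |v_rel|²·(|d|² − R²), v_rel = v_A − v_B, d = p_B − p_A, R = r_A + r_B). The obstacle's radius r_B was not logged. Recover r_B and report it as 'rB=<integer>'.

m = 2176
d = (24, -16);  v_rel = (4, -4),  |v_rel|² = 32
v_rel×d = (4)·(-16) − (-4)·(24) = 32
since m = R²·32 − 32²:  R² = (1024 + 2176) / 32 = 100
R = √100 = 10  ⇒  r_B = 10 − 4 = 6

rB=6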